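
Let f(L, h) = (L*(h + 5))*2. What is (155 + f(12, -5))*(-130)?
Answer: -20150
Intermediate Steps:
f(L, h) = 2*L*(5 + h) (f(L, h) = (L*(5 + h))*2 = 2*L*(5 + h))
(155 + f(12, -5))*(-130) = (155 + 2*12*(5 - 5))*(-130) = (155 + 2*12*0)*(-130) = (155 + 0)*(-130) = 155*(-130) = -20150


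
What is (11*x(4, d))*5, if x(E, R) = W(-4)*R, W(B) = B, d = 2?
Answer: -440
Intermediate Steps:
x(E, R) = -4*R
(11*x(4, d))*5 = (11*(-4*2))*5 = (11*(-8))*5 = -88*5 = -440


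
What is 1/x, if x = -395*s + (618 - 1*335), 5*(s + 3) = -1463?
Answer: 1/117045 ≈ 8.5437e-6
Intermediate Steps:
s = -1478/5 (s = -3 + (1/5)*(-1463) = -3 - 1463/5 = -1478/5 ≈ -295.60)
x = 117045 (x = -395*(-1478/5) + (618 - 1*335) = 116762 + (618 - 335) = 116762 + 283 = 117045)
1/x = 1/117045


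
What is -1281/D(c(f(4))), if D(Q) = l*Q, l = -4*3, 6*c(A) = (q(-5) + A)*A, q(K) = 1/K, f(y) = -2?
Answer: 6405/44 ≈ 145.57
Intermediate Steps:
c(A) = A*(-⅕ + A)/6 (c(A) = ((1/(-5) + A)*A)/6 = ((-⅕ + A)*A)/6 = (A*(-⅕ + A))/6 = A*(-⅕ + A)/6)
l = -12
D(Q) = -12*Q
-1281/D(c(f(4))) = -1281*5/(4*(-1 + 5*(-2))) = -1281*5/(4*(-1 - 10)) = -1281/((-2*(-2)*(-11)/5)) = -1281/((-12*11/15)) = -1281/(-44/5) = -1281*(-5/44) = 6405/44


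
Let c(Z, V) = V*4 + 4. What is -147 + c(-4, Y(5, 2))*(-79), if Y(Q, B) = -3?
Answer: 485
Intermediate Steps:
c(Z, V) = 4 + 4*V (c(Z, V) = 4*V + 4 = 4 + 4*V)
-147 + c(-4, Y(5, 2))*(-79) = -147 + (4 + 4*(-3))*(-79) = -147 + (4 - 12)*(-79) = -147 - 8*(-79) = -147 + 632 = 485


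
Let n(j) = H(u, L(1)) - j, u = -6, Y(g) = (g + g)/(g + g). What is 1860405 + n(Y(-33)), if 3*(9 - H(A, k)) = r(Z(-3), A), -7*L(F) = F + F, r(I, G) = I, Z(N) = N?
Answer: 1860414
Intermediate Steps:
Y(g) = 1 (Y(g) = (2*g)/((2*g)) = (2*g)*(1/(2*g)) = 1)
L(F) = -2*F/7 (L(F) = -(F + F)/7 = -2*F/7)
H(A, k) = 10 (H(A, k) = 9 - ⅓*(-3) = 9 + 1 = 10)
n(j) = 10 - j
1860405 + n(Y(-33)) = 1860405 + (10 - 1*1) = 1860405 + (10 - 1) = 1860405 + 9 = 1860414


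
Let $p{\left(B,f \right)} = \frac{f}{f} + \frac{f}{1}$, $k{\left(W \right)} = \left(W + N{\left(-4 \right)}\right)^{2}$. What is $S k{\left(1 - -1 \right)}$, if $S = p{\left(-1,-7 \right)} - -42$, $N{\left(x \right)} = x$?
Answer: $144$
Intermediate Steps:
$k{\left(W \right)} = \left(-4 + W\right)^{2}$ ($k{\left(W \right)} = \left(W - 4\right)^{2} = \left(-4 + W\right)^{2}$)
$p{\left(B,f \right)} = 1 + f$ ($p{\left(B,f \right)} = 1 + f 1 = 1 + f$)
$S = 36$ ($S = \left(1 - 7\right) - -42 = -6 + 42 = 36$)
$S k{\left(1 - -1 \right)} = 36 \left(-4 + \left(1 - -1\right)\right)^{2} = 36 \left(-4 + \left(1 + 1\right)\right)^{2} = 36 \left(-4 + 2\right)^{2} = 36 \left(-2\right)^{2} = 36 \cdot 4 = 144$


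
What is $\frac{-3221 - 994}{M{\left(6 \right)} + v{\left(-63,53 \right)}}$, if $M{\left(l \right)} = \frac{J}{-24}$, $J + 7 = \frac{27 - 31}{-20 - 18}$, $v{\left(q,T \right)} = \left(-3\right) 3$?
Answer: $\frac{1922040}{3973} \approx 483.78$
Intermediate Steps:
$v{\left(q,T \right)} = -9$
$J = - \frac{131}{19}$ ($J = -7 + \frac{27 - 31}{-20 - 18} = -7 - \frac{4}{-38} = -7 - - \frac{2}{19} = -7 + \frac{2}{19} = - \frac{131}{19} \approx -6.8947$)
$M{\left(l \right)} = \frac{131}{456}$ ($M{\left(l \right)} = - \frac{131}{19 \left(-24\right)} = \left(- \frac{131}{19}\right) \left(- \frac{1}{24}\right) = \frac{131}{456}$)
$\frac{-3221 - 994}{M{\left(6 \right)} + v{\left(-63,53 \right)}} = \frac{-3221 - 994}{\frac{131}{456} - 9} = - \frac{4215}{- \frac{3973}{456}} = \left(-4215\right) \left(- \frac{456}{3973}\right) = \frac{1922040}{3973}$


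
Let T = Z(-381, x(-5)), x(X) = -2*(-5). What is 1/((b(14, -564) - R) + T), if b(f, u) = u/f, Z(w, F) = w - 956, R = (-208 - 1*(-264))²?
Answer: -7/31593 ≈ -0.00022157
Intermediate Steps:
x(X) = 10
R = 3136 (R = (-208 + 264)² = 56² = 3136)
Z(w, F) = -956 + w
T = -1337 (T = -956 - 381 = -1337)
1/((b(14, -564) - R) + T) = 1/((-564/14 - 1*3136) - 1337) = 1/((-564*1/14 - 3136) - 1337) = 1/((-282/7 - 3136) - 1337) = 1/(-22234/7 - 1337) = 1/(-31593/7) = -7/31593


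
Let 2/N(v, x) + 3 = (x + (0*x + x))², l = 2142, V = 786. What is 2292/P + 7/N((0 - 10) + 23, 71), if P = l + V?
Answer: 17217685/244 ≈ 70564.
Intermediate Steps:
P = 2928 (P = 2142 + 786 = 2928)
N(v, x) = 2/(-3 + 4*x²) (N(v, x) = 2/(-3 + (x + (0*x + x))²) = 2/(-3 + (x + (0 + x))²) = 2/(-3 + (x + x)²) = 2/(-3 + (2*x)²) = 2/(-3 + 4*x²))
2292/P + 7/N((0 - 10) + 23, 71) = 2292/2928 + 7/((2/(-3 + 4*71²))) = 2292*(1/2928) + 7/((2/(-3 + 4*5041))) = 191/244 + 7/((2/(-3 + 20164))) = 191/244 + 7/((2/20161)) = 191/244 + 7/((2*(1/20161))) = 191/244 + 7/(2/20161) = 191/244 + 7*(20161/2) = 191/244 + 141127/2 = 17217685/244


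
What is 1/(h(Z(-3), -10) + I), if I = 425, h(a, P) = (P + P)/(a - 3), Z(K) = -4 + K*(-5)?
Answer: 2/845 ≈ 0.0023669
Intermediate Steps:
Z(K) = -4 - 5*K
h(a, P) = 2*P/(-3 + a) (h(a, P) = (2*P)/(-3 + a) = 2*P/(-3 + a))
1/(h(Z(-3), -10) + I) = 1/(2*(-10)/(-3 + (-4 - 5*(-3))) + 425) = 1/(2*(-10)/(-3 + (-4 + 15)) + 425) = 1/(2*(-10)/(-3 + 11) + 425) = 1/(2*(-10)/8 + 425) = 1/(2*(-10)*(⅛) + 425) = 1/(-5/2 + 425) = 1/(845/2) = 2/845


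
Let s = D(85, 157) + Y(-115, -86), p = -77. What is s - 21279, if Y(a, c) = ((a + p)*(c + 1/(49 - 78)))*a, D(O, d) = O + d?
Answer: -55699673/29 ≈ -1.9207e+6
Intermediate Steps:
Y(a, c) = a*(-77 + a)*(-1/29 + c) (Y(a, c) = ((a - 77)*(c + 1/(49 - 78)))*a = ((-77 + a)*(c + 1/(-29)))*a = ((-77 + a)*(c - 1/29))*a = ((-77 + a)*(-1/29 + c))*a = a*(-77 + a)*(-1/29 + c))
s = -55082582/29 (s = (85 + 157) + (1/29)*(-115)*(77 - 1*(-115) - 2233*(-86) + 29*(-115)*(-86)) = 242 + (1/29)*(-115)*(77 + 115 + 192038 + 286810) = 242 + (1/29)*(-115)*479040 = 242 - 55089600/29 = -55082582/29 ≈ -1.8994e+6)
s - 21279 = -55082582/29 - 21279 = -55699673/29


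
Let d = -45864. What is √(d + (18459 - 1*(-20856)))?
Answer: I*√6549 ≈ 80.926*I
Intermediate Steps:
√(d + (18459 - 1*(-20856))) = √(-45864 + (18459 - 1*(-20856))) = √(-45864 + (18459 + 20856)) = √(-45864 + 39315) = √(-6549) = I*√6549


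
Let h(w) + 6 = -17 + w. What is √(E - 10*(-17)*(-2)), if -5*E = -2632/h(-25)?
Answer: I*√315870/30 ≈ 18.734*I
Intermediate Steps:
h(w) = -23 + w (h(w) = -6 + (-17 + w) = -23 + w)
E = -329/30 (E = -(-2632)/(5*(-23 - 25)) = -(-2632)/(5*(-48)) = -(-2632)*(-1)/(5*48) = -⅕*329/6 = -329/30 ≈ -10.967)
√(E - 10*(-17)*(-2)) = √(-329/30 - 10*(-17)*(-2)) = √(-329/30 + 170*(-2)) = √(-329/30 - 340) = √(-10529/30) = I*√315870/30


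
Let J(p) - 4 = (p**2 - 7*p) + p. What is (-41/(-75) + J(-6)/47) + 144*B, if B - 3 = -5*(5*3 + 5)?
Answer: -49229573/3525 ≈ -13966.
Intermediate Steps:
J(p) = 4 + p**2 - 6*p (J(p) = 4 + ((p**2 - 7*p) + p) = 4 + (p**2 - 6*p) = 4 + p**2 - 6*p)
B = -97 (B = 3 - 5*(5*3 + 5) = 3 - 5*(15 + 5) = 3 - 5*20 = 3 - 100 = -97)
(-41/(-75) + J(-6)/47) + 144*B = (-41/(-75) + (4 + (-6)**2 - 6*(-6))/47) + 144*(-97) = (-41*(-1/75) + (4 + 36 + 36)*(1/47)) - 13968 = (41/75 + 76*(1/47)) - 13968 = (41/75 + 76/47) - 13968 = 7627/3525 - 13968 = -49229573/3525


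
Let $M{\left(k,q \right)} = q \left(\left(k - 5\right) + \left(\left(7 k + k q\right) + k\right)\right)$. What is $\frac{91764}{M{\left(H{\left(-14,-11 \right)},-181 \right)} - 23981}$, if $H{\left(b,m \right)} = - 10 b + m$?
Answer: $\frac{7647}{332746} \approx 0.022981$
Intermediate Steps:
$H{\left(b,m \right)} = m - 10 b$
$M{\left(k,q \right)} = q \left(-5 + 9 k + k q\right)$ ($M{\left(k,q \right)} = q \left(\left(k - 5\right) + \left(8 k + k q\right)\right) = q \left(\left(-5 + k\right) + \left(8 k + k q\right)\right) = q \left(-5 + 9 k + k q\right)$)
$\frac{91764}{M{\left(H{\left(-14,-11 \right)},-181 \right)} - 23981} = \frac{91764}{- 181 \left(-5 + 9 \left(-11 - -140\right) + \left(-11 - -140\right) \left(-181\right)\right) - 23981} = \frac{91764}{- 181 \left(-5 + 9 \left(-11 + 140\right) + \left(-11 + 140\right) \left(-181\right)\right) - 23981} = \frac{91764}{- 181 \left(-5 + 9 \cdot 129 + 129 \left(-181\right)\right) - 23981} = \frac{91764}{- 181 \left(-5 + 1161 - 23349\right) - 23981} = \frac{91764}{\left(-181\right) \left(-22193\right) - 23981} = \frac{91764}{4016933 - 23981} = \frac{91764}{3992952} = 91764 \cdot \frac{1}{3992952} = \frac{7647}{332746}$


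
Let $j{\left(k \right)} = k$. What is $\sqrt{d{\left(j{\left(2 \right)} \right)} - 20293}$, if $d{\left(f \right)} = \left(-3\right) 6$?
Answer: $i \sqrt{20311} \approx 142.52 i$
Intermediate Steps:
$d{\left(f \right)} = -18$
$\sqrt{d{\left(j{\left(2 \right)} \right)} - 20293} = \sqrt{-18 - 20293} = \sqrt{-20311} = i \sqrt{20311}$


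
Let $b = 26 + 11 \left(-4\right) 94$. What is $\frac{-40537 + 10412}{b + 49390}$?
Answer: $- \frac{6025}{9056} \approx -0.66531$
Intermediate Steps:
$b = -4110$ ($b = 26 - 4136 = -4110$)
$\frac{-40537 + 10412}{b + 49390} = \frac{-40537 + 10412}{-4110 + 49390} = - \frac{30125}{45280} = \left(-30125\right) \frac{1}{45280} = - \frac{6025}{9056}$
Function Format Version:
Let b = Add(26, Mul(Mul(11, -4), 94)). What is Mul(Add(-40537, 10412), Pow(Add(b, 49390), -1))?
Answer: Rational(-6025, 9056) ≈ -0.66531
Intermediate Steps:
b = -4110 (b = Add(26, Mul(-44, 94)) = Add(26, -4136) = -4110)
Mul(Add(-40537, 10412), Pow(Add(b, 49390), -1)) = Mul(Add(-40537, 10412), Pow(Add(-4110, 49390), -1)) = Mul(-30125, Pow(45280, -1)) = Mul(-30125, Rational(1, 45280)) = Rational(-6025, 9056)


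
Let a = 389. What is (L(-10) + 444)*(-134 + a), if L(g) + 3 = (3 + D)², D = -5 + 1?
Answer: 112710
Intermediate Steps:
D = -4
L(g) = -2 (L(g) = -3 + (3 - 4)² = -3 + (-1)² = -3 + 1 = -2)
(L(-10) + 444)*(-134 + a) = (-2 + 444)*(-134 + 389) = 442*255 = 112710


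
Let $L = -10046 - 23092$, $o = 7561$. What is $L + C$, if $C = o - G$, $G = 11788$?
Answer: $-37365$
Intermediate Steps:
$C = -4227$ ($C = 7561 - 11788 = -4227$)
$L = -33138$ ($L = -10046 - 23092 = -33138$)
$L + C = -33138 - 4227 = -37365$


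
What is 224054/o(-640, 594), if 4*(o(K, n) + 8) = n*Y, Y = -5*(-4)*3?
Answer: 112027/4451 ≈ 25.169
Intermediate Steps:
Y = 60 (Y = 20*3 = 60)
o(K, n) = -8 + 15*n (o(K, n) = -8 + (n*60)/4 = -8 + (60*n)/4 = -8 + 15*n)
224054/o(-640, 594) = 224054/(-8 + 15*594) = 224054/(-8 + 8910) = 224054/8902 = 224054*(1/8902) = 112027/4451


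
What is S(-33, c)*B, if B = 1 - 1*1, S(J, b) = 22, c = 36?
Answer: 0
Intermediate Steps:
B = 0 (B = 1 - 1 = 0)
S(-33, c)*B = 22*0 = 0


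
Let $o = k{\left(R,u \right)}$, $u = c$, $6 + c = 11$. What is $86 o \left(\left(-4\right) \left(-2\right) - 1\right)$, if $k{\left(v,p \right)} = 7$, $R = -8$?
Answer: $4214$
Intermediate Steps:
$c = 5$ ($c = -6 + 11 = 5$)
$u = 5$
$o = 7$
$86 o \left(\left(-4\right) \left(-2\right) - 1\right) = 86 \cdot 7 \left(\left(-4\right) \left(-2\right) - 1\right) = 602 \left(8 - 1\right) = 602 \cdot 7 = 4214$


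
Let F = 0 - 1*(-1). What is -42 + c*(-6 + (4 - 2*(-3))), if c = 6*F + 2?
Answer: -10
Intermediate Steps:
F = 1 (F = 0 + 1 = 1)
c = 8 (c = 6*1 + 2 = 6 + 2 = 8)
-42 + c*(-6 + (4 - 2*(-3))) = -42 + 8*(-6 + (4 - 2*(-3))) = -42 + 8*(-6 + (4 + 6)) = -42 + 8*(-6 + 10) = -42 + 8*4 = -42 + 32 = -10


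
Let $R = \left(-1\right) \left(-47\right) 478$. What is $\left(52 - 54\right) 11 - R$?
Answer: $-22488$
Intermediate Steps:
$R = 22466$ ($R = 47 \cdot 478 = 22466$)
$\left(52 - 54\right) 11 - R = \left(52 - 54\right) 11 - 22466 = \left(-2\right) 11 - 22466 = -22 - 22466 = -22488$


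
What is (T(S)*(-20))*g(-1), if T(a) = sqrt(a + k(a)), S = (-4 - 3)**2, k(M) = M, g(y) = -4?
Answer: 560*sqrt(2) ≈ 791.96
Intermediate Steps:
S = 49 (S = (-7)**2 = 49)
T(a) = sqrt(2)*sqrt(a) (T(a) = sqrt(a + a) = sqrt(2*a) = sqrt(2)*sqrt(a))
(T(S)*(-20))*g(-1) = ((sqrt(2)*sqrt(49))*(-20))*(-4) = ((sqrt(2)*7)*(-20))*(-4) = ((7*sqrt(2))*(-20))*(-4) = -140*sqrt(2)*(-4) = 560*sqrt(2)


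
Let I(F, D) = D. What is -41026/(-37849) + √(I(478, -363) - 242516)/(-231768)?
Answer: 41026/37849 - I*√242879/231768 ≈ 1.0839 - 0.0021264*I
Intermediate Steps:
-41026/(-37849) + √(I(478, -363) - 242516)/(-231768) = -41026/(-37849) + √(-363 - 242516)/(-231768) = -41026*(-1/37849) + √(-242879)*(-1/231768) = 41026/37849 + (I*√242879)*(-1/231768) = 41026/37849 - I*√242879/231768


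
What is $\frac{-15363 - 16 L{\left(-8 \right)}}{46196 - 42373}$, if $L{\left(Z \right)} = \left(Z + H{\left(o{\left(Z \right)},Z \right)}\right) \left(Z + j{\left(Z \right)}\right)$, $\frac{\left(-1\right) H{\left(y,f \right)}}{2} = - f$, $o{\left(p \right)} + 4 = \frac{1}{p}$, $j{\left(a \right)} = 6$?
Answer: $- \frac{16131}{3823} \approx -4.2195$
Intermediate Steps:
$o{\left(p \right)} = -4 + \frac{1}{p}$
$H{\left(y,f \right)} = 2 f$ ($H{\left(y,f \right)} = - 2 \left(- f\right) = 2 f$)
$L{\left(Z \right)} = 3 Z \left(6 + Z\right)$ ($L{\left(Z \right)} = \left(Z + 2 Z\right) \left(Z + 6\right) = 3 Z \left(6 + Z\right)$)
$\frac{-15363 - 16 L{\left(-8 \right)}}{46196 - 42373} = \frac{-15363 - 16 \cdot 3 \left(-8\right) \left(6 - 8\right)}{46196 - 42373} = \frac{-15363 - 16 \cdot 3 \left(-8\right) \left(-2\right)}{3823} = \left(-15363 - 768\right) \frac{1}{3823} = \left(-16131\right) \frac{1}{3823} = - \frac{16131}{3823}$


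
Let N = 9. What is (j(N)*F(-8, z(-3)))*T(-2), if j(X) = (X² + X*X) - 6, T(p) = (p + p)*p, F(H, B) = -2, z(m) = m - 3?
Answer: -2496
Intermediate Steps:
z(m) = -3 + m
T(p) = 2*p² (T(p) = (2*p)*p = 2*p²)
j(X) = -6 + 2*X² (j(X) = (X² + X²) - 6 = 2*X² - 6 = -6 + 2*X²)
(j(N)*F(-8, z(-3)))*T(-2) = ((-6 + 2*9²)*(-2))*(2*(-2)²) = ((-6 + 2*81)*(-2))*(2*4) = ((-6 + 162)*(-2))*8 = (156*(-2))*8 = -312*8 = -2496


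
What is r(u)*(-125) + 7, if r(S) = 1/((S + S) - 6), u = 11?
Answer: -13/16 ≈ -0.81250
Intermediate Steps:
r(S) = 1/(-6 + 2*S) (r(S) = 1/(2*S - 6) = 1/(-6 + 2*S))
r(u)*(-125) + 7 = (1/(2*(-3 + 11)))*(-125) + 7 = ((½)/8)*(-125) + 7 = ((½)*(⅛))*(-125) + 7 = (1/16)*(-125) + 7 = -125/16 + 7 = -13/16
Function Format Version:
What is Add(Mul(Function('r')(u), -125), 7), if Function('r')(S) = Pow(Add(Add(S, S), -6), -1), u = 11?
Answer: Rational(-13, 16) ≈ -0.81250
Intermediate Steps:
Function('r')(S) = Pow(Add(-6, Mul(2, S)), -1) (Function('r')(S) = Pow(Add(Mul(2, S), -6), -1) = Pow(Add(-6, Mul(2, S)), -1))
Add(Mul(Function('r')(u), -125), 7) = Add(Mul(Mul(Rational(1, 2), Pow(Add(-3, 11), -1)), -125), 7) = Add(Mul(Mul(Rational(1, 2), Pow(8, -1)), -125), 7) = Add(Mul(Mul(Rational(1, 2), Rational(1, 8)), -125), 7) = Add(Mul(Rational(1, 16), -125), 7) = Add(Rational(-125, 16), 7) = Rational(-13, 16)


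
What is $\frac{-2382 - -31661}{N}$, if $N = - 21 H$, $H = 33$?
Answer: $- \frac{29279}{693} \approx -42.25$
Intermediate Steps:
$N = -693$ ($N = \left(-21\right) 33 = -693$)
$\frac{-2382 - -31661}{N} = \frac{-2382 - -31661}{-693} = \left(-2382 + 31661\right) \left(- \frac{1}{693}\right) = 29279 \left(- \frac{1}{693}\right) = - \frac{29279}{693}$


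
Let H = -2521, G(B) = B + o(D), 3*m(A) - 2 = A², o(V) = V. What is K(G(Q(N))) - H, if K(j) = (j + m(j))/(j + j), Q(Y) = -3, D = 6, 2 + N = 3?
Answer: 22699/9 ≈ 2522.1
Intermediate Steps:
N = 1 (N = -2 + 3 = 1)
m(A) = ⅔ + A²/3
G(B) = 6 + B (G(B) = B + 6 = 6 + B)
K(j) = (⅔ + j + j²/3)/(2*j) (K(j) = (j + (⅔ + j²/3))/(j + j) = (⅔ + j + j²/3)/((2*j)) = (⅔ + j + j²/3)*(1/(2*j)) = (⅔ + j + j²/3)/(2*j))
K(G(Q(N))) - H = (2 + (6 - 3)² + 3*(6 - 3))/(6*(6 - 3)) - 1*(-2521) = (⅙)*(2 + 3² + 3*3)/3 + 2521 = (⅙)*(⅓)*(2 + 9 + 9) + 2521 = (⅙)*(⅓)*20 + 2521 = 10/9 + 2521 = 22699/9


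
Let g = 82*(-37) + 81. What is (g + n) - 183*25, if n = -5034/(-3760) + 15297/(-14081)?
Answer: -199276640323/26472280 ≈ -7527.8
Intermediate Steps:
n = 6683517/26472280 (n = -5034*(-1/3760) + 15297*(-1/14081) = 2517/1880 - 15297/14081 = 6683517/26472280 ≈ 0.25247)
g = -2953 (g = -3034 + 81 = -2953)
(g + n) - 183*25 = (-2953 + 6683517/26472280) - 183*25 = -78165959323/26472280 - 4575 = -199276640323/26472280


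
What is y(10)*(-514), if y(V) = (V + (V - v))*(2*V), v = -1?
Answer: -215880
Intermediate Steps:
y(V) = 2*V*(1 + 2*V) (y(V) = (V + (V - 1*(-1)))*(2*V) = (V + (V + 1))*(2*V) = (V + (1 + V))*(2*V) = (1 + 2*V)*(2*V) = 2*V*(1 + 2*V))
y(10)*(-514) = (2*10*(1 + 2*10))*(-514) = (2*10*(1 + 20))*(-514) = (2*10*21)*(-514) = 420*(-514) = -215880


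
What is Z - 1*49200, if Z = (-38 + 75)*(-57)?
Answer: -51309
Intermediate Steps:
Z = -2109 (Z = 37*(-57) = -2109)
Z - 1*49200 = -2109 - 1*49200 = -2109 - 49200 = -51309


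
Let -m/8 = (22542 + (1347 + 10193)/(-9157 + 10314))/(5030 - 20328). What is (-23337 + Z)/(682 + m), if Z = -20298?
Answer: -128721693685/2046665854 ≈ -62.893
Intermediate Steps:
m = 104370536/8849893 (m = -8*(22542 + (1347 + 10193)/(-9157 + 10314))/(5030 - 20328) = -8*(22542 + 11540/1157)/(-15298) = -8*(22542 + 11540*(1/1157))*(-1)/15298 = -8*(22542 + 11540/1157)*(-1)/15298 = -208741072*(-1)/(1157*15298) = -8*(-13046317/8849893) = 104370536/8849893 ≈ 11.793)
(-23337 + Z)/(682 + m) = (-23337 - 20298)/(682 + 104370536/8849893) = -43635/6139997562/8849893 = -43635*8849893/6139997562 = -128721693685/2046665854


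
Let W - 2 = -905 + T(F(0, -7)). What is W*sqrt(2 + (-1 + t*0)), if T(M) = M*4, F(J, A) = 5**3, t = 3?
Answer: -403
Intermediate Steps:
F(J, A) = 125
T(M) = 4*M
W = -403 (W = 2 + (-905 + 4*125) = 2 + (-905 + 500) = 2 - 405 = -403)
W*sqrt(2 + (-1 + t*0)) = -403*sqrt(2 + (-1 + 3*0)) = -403*sqrt(2 + (-1 + 0)) = -403*sqrt(2 - 1) = -403*sqrt(1) = -403*1 = -403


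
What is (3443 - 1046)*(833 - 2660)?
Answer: -4379319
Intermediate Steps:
(3443 - 1046)*(833 - 2660) = 2397*(-1827) = -4379319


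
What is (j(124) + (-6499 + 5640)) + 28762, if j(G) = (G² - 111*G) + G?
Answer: 29639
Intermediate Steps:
j(G) = G² - 110*G
(j(124) + (-6499 + 5640)) + 28762 = (124*(-110 + 124) + (-6499 + 5640)) + 28762 = (124*14 - 859) + 28762 = (1736 - 859) + 28762 = 877 + 28762 = 29639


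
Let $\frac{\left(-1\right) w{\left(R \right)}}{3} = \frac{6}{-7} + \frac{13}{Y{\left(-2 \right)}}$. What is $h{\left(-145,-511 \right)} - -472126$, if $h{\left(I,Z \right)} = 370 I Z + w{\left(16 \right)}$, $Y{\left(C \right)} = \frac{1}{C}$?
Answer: $\frac{195211496}{7} \approx 2.7887 \cdot 10^{7}$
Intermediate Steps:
$w{\left(R \right)} = \frac{564}{7}$ ($w{\left(R \right)} = - 3 \left(\frac{6}{-7} + \frac{13}{\frac{1}{-2}}\right) = - 3 \left(6 \left(- \frac{1}{7}\right) + \frac{13}{- \frac{1}{2}}\right) = - 3 \left(- \frac{6}{7} + 13 \left(-2\right)\right) = - 3 \left(- \frac{6}{7} - 26\right) = \left(-3\right) \left(- \frac{188}{7}\right) = \frac{564}{7}$)
$h{\left(I,Z \right)} = \frac{564}{7} + 370 I Z$ ($h{\left(I,Z \right)} = 370 I Z + \frac{564}{7} = \frac{564}{7} + 370 I Z$)
$h{\left(-145,-511 \right)} - -472126 = \left(\frac{564}{7} + 370 \left(-145\right) \left(-511\right)\right) - -472126 = \left(\frac{564}{7} + 27415150\right) + 472126 = \frac{191906614}{7} + 472126 = \frac{195211496}{7}$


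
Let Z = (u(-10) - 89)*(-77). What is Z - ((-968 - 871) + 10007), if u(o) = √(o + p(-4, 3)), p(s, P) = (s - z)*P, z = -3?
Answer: -1315 - 77*I*√13 ≈ -1315.0 - 277.63*I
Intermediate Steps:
p(s, P) = P*(3 + s) (p(s, P) = (s - 1*(-3))*P = (s + 3)*P = (3 + s)*P = P*(3 + s))
u(o) = √(-3 + o) (u(o) = √(o + 3*(3 - 4)) = √(o + 3*(-1)) = √(o - 3) = √(-3 + o))
Z = 6853 - 77*I*√13 (Z = (√(-3 - 10) - 89)*(-77) = (√(-13) - 89)*(-77) = (I*√13 - 89)*(-77) = (-89 + I*√13)*(-77) = 6853 - 77*I*√13 ≈ 6853.0 - 277.63*I)
Z - ((-968 - 871) + 10007) = (6853 - 77*I*√13) - ((-968 - 871) + 10007) = (6853 - 77*I*√13) - (-1839 + 10007) = (6853 - 77*I*√13) - 1*8168 = (6853 - 77*I*√13) - 8168 = -1315 - 77*I*√13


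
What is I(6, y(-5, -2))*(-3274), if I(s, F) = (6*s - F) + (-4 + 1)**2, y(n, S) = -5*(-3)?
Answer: -98220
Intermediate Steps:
y(n, S) = 15
I(s, F) = 9 - F + 6*s (I(s, F) = (-F + 6*s) + (-3)**2 = (-F + 6*s) + 9 = 9 - F + 6*s)
I(6, y(-5, -2))*(-3274) = (9 - 1*15 + 6*6)*(-3274) = (9 - 15 + 36)*(-3274) = 30*(-3274) = -98220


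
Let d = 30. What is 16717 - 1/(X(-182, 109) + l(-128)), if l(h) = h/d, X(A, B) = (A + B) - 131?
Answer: 52223923/3124 ≈ 16717.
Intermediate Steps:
X(A, B) = -131 + A + B
l(h) = h/30
16717 - 1/(X(-182, 109) + l(-128)) = 16717 - 1/((-131 - 182 + 109) + (1/30)*(-128)) = 16717 - 1/(-204 - 64/15) = 16717 - 1/(-3124/15) = 16717 - 1*(-15/3124) = 16717 + 15/3124 = 52223923/3124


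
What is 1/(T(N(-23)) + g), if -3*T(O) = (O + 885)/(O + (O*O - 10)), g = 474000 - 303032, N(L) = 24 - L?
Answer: 3369/575990726 ≈ 5.8491e-6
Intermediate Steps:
g = 170968
T(O) = -(885 + O)/(3*(-10 + O + O²)) (T(O) = -(O + 885)/(3*(O + (O*O - 10))) = -(885 + O)/(3*(O + (O² - 10))) = -(885 + O)/(3*(O + (-10 + O²))) = -(885 + O)/(3*(-10 + O + O²)))
1/(T(N(-23)) + g) = 1/((-295 - (24 - 1*(-23))/3)/(-10 + (24 - 1*(-23)) + (24 - 1*(-23))²) + 170968) = 1/((-295 - (24 + 23)/3)/(-10 + (24 + 23) + (24 + 23)²) + 170968) = 1/((-295 - ⅓*47)/(-10 + 47 + 47²) + 170968) = 1/((-295 - 47/3)/(-10 + 47 + 2209) + 170968) = 1/(-932/3/2246 + 170968) = 1/((1/2246)*(-932/3) + 170968) = 1/(-466/3369 + 170968) = 1/(575990726/3369) = 3369/575990726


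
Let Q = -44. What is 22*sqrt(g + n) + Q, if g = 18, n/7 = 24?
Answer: -44 + 22*sqrt(186) ≈ 256.04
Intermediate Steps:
n = 168 (n = 7*24 = 168)
22*sqrt(g + n) + Q = 22*sqrt(18 + 168) - 44 = 22*sqrt(186) - 44 = -44 + 22*sqrt(186)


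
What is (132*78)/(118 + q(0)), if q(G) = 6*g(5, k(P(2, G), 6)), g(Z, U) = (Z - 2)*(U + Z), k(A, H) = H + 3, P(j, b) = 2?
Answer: 5148/185 ≈ 27.827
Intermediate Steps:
k(A, H) = 3 + H
g(Z, U) = (-2 + Z)*(U + Z)
q(G) = 252 (q(G) = 6*(5**2 - 2*(3 + 6) - 2*5 + (3 + 6)*5) = 6*(25 - 2*9 - 10 + 9*5) = 6*(25 - 18 - 10 + 45) = 6*42 = 252)
(132*78)/(118 + q(0)) = (132*78)/(118 + 252) = 10296/370 = 10296*(1/370) = 5148/185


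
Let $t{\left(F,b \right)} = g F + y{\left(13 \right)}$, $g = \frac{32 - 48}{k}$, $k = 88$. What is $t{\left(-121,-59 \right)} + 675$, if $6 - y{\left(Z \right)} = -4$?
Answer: $707$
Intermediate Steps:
$g = - \frac{2}{11}$ ($g = \frac{32 - 48}{88} = \left(-16\right) \frac{1}{88} = - \frac{2}{11} \approx -0.18182$)
$y{\left(Z \right)} = 10$ ($y{\left(Z \right)} = 6 - -4 = 6 + 4 = 10$)
$t{\left(F,b \right)} = 10 - \frac{2 F}{11}$ ($t{\left(F,b \right)} = - \frac{2 F}{11} + 10 = 10 - \frac{2 F}{11}$)
$t{\left(-121,-59 \right)} + 675 = \left(10 - -22\right) + 675 = \left(10 + 22\right) + 675 = 32 + 675 = 707$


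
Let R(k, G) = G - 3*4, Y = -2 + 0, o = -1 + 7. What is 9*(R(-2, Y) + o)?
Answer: -72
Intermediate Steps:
o = 6
Y = -2
R(k, G) = -12 + G (R(k, G) = G - 12 = -12 + G)
9*(R(-2, Y) + o) = 9*((-12 - 2) + 6) = 9*(-14 + 6) = 9*(-8) = -72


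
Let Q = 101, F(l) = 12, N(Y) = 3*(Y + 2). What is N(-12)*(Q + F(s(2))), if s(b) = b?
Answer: -3390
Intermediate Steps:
N(Y) = 6 + 3*Y (N(Y) = 3*(2 + Y) = 6 + 3*Y)
N(-12)*(Q + F(s(2))) = (6 + 3*(-12))*(101 + 12) = (6 - 36)*113 = -30*113 = -3390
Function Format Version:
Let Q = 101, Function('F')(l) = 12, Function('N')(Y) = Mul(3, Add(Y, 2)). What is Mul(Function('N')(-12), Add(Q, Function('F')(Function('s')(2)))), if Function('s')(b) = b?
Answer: -3390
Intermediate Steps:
Function('N')(Y) = Add(6, Mul(3, Y)) (Function('N')(Y) = Mul(3, Add(2, Y)) = Add(6, Mul(3, Y)))
Mul(Function('N')(-12), Add(Q, Function('F')(Function('s')(2)))) = Mul(Add(6, Mul(3, -12)), Add(101, 12)) = Mul(Add(6, -36), 113) = Mul(-30, 113) = -3390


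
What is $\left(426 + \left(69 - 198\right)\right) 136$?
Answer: $40392$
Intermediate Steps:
$\left(426 + \left(69 - 198\right)\right) 136 = \left(426 - 129\right) 136 = 297 \cdot 136 = 40392$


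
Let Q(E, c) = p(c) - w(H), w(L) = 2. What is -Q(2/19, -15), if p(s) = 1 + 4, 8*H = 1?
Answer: -3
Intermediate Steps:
H = 1/8 (H = (1/8)*1 = 1/8 ≈ 0.12500)
p(s) = 5
Q(E, c) = 3 (Q(E, c) = 5 - 1*2 = 5 - 2 = 3)
-Q(2/19, -15) = -1*3 = -3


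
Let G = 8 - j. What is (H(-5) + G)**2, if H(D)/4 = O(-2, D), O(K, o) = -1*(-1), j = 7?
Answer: 25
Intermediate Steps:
O(K, o) = 1
H(D) = 4 (H(D) = 4*1 = 4)
G = 1 (G = 8 - 1*7 = 8 - 7 = 1)
(H(-5) + G)**2 = (4 + 1)**2 = 5**2 = 25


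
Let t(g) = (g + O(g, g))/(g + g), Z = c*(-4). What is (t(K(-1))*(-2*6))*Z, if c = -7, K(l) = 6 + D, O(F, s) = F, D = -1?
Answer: -336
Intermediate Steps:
K(l) = 5 (K(l) = 6 - 1 = 5)
Z = 28 (Z = -7*(-4) = 28)
t(g) = 1 (t(g) = (g + g)/(g + g) = (2*g)/((2*g)) = (2*g)*(1/(2*g)) = 1)
(t(K(-1))*(-2*6))*Z = (1*(-2*6))*28 = (1*(-12))*28 = -12*28 = -336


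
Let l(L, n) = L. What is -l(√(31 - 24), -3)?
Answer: -√7 ≈ -2.6458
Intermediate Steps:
-l(√(31 - 24), -3) = -√(31 - 24) = -√7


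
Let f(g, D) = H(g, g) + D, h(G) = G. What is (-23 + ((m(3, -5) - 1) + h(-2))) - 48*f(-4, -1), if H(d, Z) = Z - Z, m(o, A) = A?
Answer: 17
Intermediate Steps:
H(d, Z) = 0
f(g, D) = D (f(g, D) = 0 + D = D)
(-23 + ((m(3, -5) - 1) + h(-2))) - 48*f(-4, -1) = (-23 + ((-5 - 1) - 2)) - 48*(-1) = (-23 + (-6 - 2)) + 48 = (-23 - 8) + 48 = -31 + 48 = 17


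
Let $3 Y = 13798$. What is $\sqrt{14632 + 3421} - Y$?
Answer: $- \frac{13798}{3} + \sqrt{18053} \approx -4465.0$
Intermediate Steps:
$Y = \frac{13798}{3}$ ($Y = \frac{1}{3} \cdot 13798 = \frac{13798}{3} \approx 4599.3$)
$\sqrt{14632 + 3421} - Y = \sqrt{14632 + 3421} - \frac{13798}{3} = \sqrt{18053} - \frac{13798}{3} = - \frac{13798}{3} + \sqrt{18053}$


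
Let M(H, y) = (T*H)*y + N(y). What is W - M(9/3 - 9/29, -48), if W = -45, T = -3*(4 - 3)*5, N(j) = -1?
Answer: -57436/29 ≈ -1980.6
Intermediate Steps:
T = -15 (T = -3*1*5 = -3*5 = -15)
M(H, y) = -1 - 15*H*y (M(H, y) = (-15*H)*y - 1 = -15*H*y - 1 = -1 - 15*H*y)
W - M(9/3 - 9/29, -48) = -45 - (-1 - 15*(9/3 - 9/29)*(-48)) = -45 - (-1 - 15*(9*(⅓) - 9*1/29)*(-48)) = -45 - (-1 - 15*(3 - 9/29)*(-48)) = -45 - (-1 - 15*78/29*(-48)) = -45 - (-1 + 56160/29) = -45 - 1*56131/29 = -45 - 56131/29 = -57436/29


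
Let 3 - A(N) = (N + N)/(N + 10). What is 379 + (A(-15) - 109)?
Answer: 267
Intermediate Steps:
A(N) = 3 - 2*N/(10 + N) (A(N) = 3 - (N + N)/(N + 10) = 3 - 2*N/(10 + N))
379 + (A(-15) - 109) = 379 + ((30 - 15)/(10 - 15) - 109) = 379 + (15/(-5) - 109) = 379 + (-1/5*15 - 109) = 379 + (-3 - 109) = 379 - 112 = 267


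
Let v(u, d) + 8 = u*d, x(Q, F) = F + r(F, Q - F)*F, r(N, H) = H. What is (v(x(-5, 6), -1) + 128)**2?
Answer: 32400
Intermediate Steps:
x(Q, F) = F + F*(Q - F) (x(Q, F) = F + (Q - F)*F = F + F*(Q - F))
v(u, d) = -8 + d*u (v(u, d) = -8 + u*d = -8 + d*u)
(v(x(-5, 6), -1) + 128)**2 = ((-8 - 6*(1 - 5 - 1*6)) + 128)**2 = ((-8 - 6*(1 - 5 - 6)) + 128)**2 = ((-8 - 6*(-10)) + 128)**2 = ((-8 - 1*(-60)) + 128)**2 = ((-8 + 60) + 128)**2 = (52 + 128)**2 = 180**2 = 32400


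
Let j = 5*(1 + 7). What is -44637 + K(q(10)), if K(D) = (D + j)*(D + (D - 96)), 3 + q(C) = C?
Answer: -48491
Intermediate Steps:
q(C) = -3 + C
j = 40 (j = 5*8 = 40)
K(D) = (-96 + 2*D)*(40 + D) (K(D) = (D + 40)*(D + (D - 96)) = (40 + D)*(D + (-96 + D)) = (40 + D)*(-96 + 2*D) = (-96 + 2*D)*(40 + D))
-44637 + K(q(10)) = -44637 + (-3840 - 16*(-3 + 10) + 2*(-3 + 10)**2) = -44637 + (-3840 - 16*7 + 2*7**2) = -44637 + (-3840 - 112 + 2*49) = -44637 + (-3840 - 112 + 98) = -44637 - 3854 = -48491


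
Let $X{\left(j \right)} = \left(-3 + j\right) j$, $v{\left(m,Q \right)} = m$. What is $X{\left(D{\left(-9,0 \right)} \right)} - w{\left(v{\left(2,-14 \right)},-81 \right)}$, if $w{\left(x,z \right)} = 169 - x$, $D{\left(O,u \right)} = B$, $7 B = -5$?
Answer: $- \frac{8053}{49} \approx -164.35$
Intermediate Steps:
$B = - \frac{5}{7}$ ($B = \frac{1}{7} \left(-5\right) = - \frac{5}{7} \approx -0.71429$)
$D{\left(O,u \right)} = - \frac{5}{7}$
$X{\left(j \right)} = j \left(-3 + j\right)$
$X{\left(D{\left(-9,0 \right)} \right)} - w{\left(v{\left(2,-14 \right)},-81 \right)} = - \frac{5 \left(-3 - \frac{5}{7}\right)}{7} - \left(169 - 2\right) = \left(- \frac{5}{7}\right) \left(- \frac{26}{7}\right) - \left(169 - 2\right) = \frac{130}{49} - 167 = - \frac{8053}{49}$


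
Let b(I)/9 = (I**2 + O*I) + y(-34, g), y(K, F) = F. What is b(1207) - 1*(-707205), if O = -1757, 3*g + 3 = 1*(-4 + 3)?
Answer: -5267457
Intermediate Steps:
g = -4/3 (g = -1 + (1*(-4 + 3))/3 = -1 + (1*(-1))/3 = -1 + (1/3)*(-1) = -1 - 1/3 = -4/3 ≈ -1.3333)
b(I) = -12 - 15813*I + 9*I**2 (b(I) = 9*((I**2 - 1757*I) - 4/3) = 9*(-4/3 + I**2 - 1757*I) = -12 - 15813*I + 9*I**2)
b(1207) - 1*(-707205) = (-12 - 15813*1207 + 9*1207**2) - 1*(-707205) = (-12 - 19086291 + 9*1456849) + 707205 = (-12 - 19086291 + 13111641) + 707205 = -5974662 + 707205 = -5267457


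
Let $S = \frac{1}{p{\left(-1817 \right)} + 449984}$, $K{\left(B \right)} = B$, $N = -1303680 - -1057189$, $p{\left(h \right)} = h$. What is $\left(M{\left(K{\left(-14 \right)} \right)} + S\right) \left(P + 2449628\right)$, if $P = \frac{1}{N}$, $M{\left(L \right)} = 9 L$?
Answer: $- \frac{11365547511483737409}{36823043999} \approx -3.0865 \cdot 10^{8}$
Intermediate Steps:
$N = -246491$ ($N = -1303680 + 1057189 = -246491$)
$S = \frac{1}{448167}$ ($S = \frac{1}{-1817 + 449984} = \frac{1}{448167} \approx 2.2313 \cdot 10^{-6}$)
$P = - \frac{1}{246491}$ ($P = \frac{1}{-246491} = - \frac{1}{246491} \approx -4.0569 \cdot 10^{-6}$)
$\left(M{\left(K{\left(-14 \right)} \right)} + S\right) \left(P + 2449628\right) = \left(9 \left(-14\right) + \frac{1}{448167}\right) \left(- \frac{1}{246491} + 2449628\right) = \left(-126 + \frac{1}{448167}\right) \frac{603811255347}{246491} = \left(- \frac{56469041}{448167}\right) \frac{603811255347}{246491} = - \frac{11365547511483737409}{36823043999}$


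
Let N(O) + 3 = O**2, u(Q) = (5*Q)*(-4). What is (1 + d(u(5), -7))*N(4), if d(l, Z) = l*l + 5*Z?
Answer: 129558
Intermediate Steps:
u(Q) = -20*Q
d(l, Z) = l**2 + 5*Z
N(O) = -3 + O**2
(1 + d(u(5), -7))*N(4) = (1 + ((-20*5)**2 + 5*(-7)))*(-3 + 4**2) = (1 + ((-100)**2 - 35))*(-3 + 16) = (1 + (10000 - 35))*13 = (1 + 9965)*13 = 9966*13 = 129558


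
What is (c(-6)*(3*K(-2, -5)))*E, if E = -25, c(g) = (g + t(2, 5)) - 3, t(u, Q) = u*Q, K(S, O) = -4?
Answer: 300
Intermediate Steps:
t(u, Q) = Q*u
c(g) = 7 + g (c(g) = (g + 5*2) - 3 = (g + 10) - 3 = (10 + g) - 3 = 7 + g)
(c(-6)*(3*K(-2, -5)))*E = ((7 - 6)*(3*(-4)))*(-25) = (1*(-12))*(-25) = -12*(-25) = 300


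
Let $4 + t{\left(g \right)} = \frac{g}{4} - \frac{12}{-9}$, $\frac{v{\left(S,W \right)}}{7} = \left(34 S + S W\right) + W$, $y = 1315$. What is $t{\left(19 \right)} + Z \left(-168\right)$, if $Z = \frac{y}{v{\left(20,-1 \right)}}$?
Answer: $- \frac{362245}{7908} \approx -45.807$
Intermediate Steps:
$v{\left(S,W \right)} = 7 W + 238 S + 7 S W$ ($v{\left(S,W \right)} = 7 \left(\left(34 S + S W\right) + W\right) = 7 \left(W + 34 S + S W\right) = 7 W + 238 S + 7 S W$)
$t{\left(g \right)} = - \frac{8}{3} + \frac{g}{4}$ ($t{\left(g \right)} = -4 + \left(\frac{g}{4} - \frac{12}{-9}\right) = -4 + \left(g \frac{1}{4} - - \frac{4}{3}\right) = -4 + \left(\frac{g}{4} + \frac{4}{3}\right) = -4 + \left(\frac{4}{3} + \frac{g}{4}\right) = - \frac{8}{3} + \frac{g}{4}$)
$Z = \frac{1315}{4613}$ ($Z = \frac{1315}{7 \left(-1\right) + 238 \cdot 20 + 7 \cdot 20 \left(-1\right)} = \frac{1315}{-7 + 4760 - 140} = \frac{1315}{4613} \approx 0.28506$)
$t{\left(19 \right)} + Z \left(-168\right) = \left(- \frac{8}{3} + \frac{1}{4} \cdot 19\right) + \frac{1315}{4613} \left(-168\right) = \left(- \frac{8}{3} + \frac{19}{4}\right) - \frac{31560}{659} = \frac{25}{12} - \frac{31560}{659} = - \frac{362245}{7908}$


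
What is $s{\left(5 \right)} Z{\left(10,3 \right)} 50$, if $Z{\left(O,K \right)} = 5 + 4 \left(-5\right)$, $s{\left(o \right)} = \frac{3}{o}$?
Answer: $-450$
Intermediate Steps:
$Z{\left(O,K \right)} = -15$ ($Z{\left(O,K \right)} = 5 - 20 = -15$)
$s{\left(5 \right)} Z{\left(10,3 \right)} 50 = \frac{3}{5} \left(-15\right) 50 = \left(-9\right) 50 = -450$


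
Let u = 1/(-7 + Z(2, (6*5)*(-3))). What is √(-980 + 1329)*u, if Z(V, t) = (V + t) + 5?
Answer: -√349/90 ≈ -0.20757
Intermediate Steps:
Z(V, t) = 5 + V + t
u = -1/90 (u = 1/(-7 + (5 + 2 + (6*5)*(-3))) = 1/(-7 + (5 + 2 + 30*(-3))) = 1/(-7 + (5 + 2 - 90)) = 1/(-7 - 83) = 1/(-90) = -1/90 ≈ -0.011111)
√(-980 + 1329)*u = √(-980 + 1329)*(-1/90) = √349*(-1/90) = -√349/90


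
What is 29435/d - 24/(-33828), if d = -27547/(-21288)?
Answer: 1766420072414/77654993 ≈ 22747.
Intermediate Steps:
d = 27547/21288 (d = -27547*(-1/21288) = 27547/21288 ≈ 1.2940)
29435/d - 24/(-33828) = 29435/(27547/21288) - 24/(-33828) = 29435*(21288/27547) - 24*(-1/33828) = 626612280/27547 + 2/2819 = 1766420072414/77654993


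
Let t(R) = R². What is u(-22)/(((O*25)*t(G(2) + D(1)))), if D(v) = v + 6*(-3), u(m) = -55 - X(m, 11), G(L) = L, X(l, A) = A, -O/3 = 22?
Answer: 1/5625 ≈ 0.00017778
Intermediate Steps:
O = -66 (O = -3*22 = -66)
u(m) = -66 (u(m) = -55 - 1*11 = -55 - 11 = -66)
D(v) = -18 + v (D(v) = v - 18 = -18 + v)
u(-22)/(((O*25)*t(G(2) + D(1)))) = -66*(-1/(1650*(2 + (-18 + 1))²)) = -66*(-1/(1650*(2 - 17)²)) = -66/((-1650*(-15)²)) = -66/((-1650*225)) = -66/(-371250) = -66*(-1/371250) = 1/5625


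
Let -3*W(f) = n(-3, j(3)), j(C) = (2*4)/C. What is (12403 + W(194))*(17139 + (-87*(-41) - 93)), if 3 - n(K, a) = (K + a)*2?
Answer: 766913536/3 ≈ 2.5564e+8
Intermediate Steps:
j(C) = 8/C
n(K, a) = 3 - 2*K - 2*a (n(K, a) = 3 - (K + a)*2 = 3 - (2*K + 2*a) = 3 + (-2*K - 2*a) = 3 - 2*K - 2*a)
W(f) = -11/9 (W(f) = -(3 - 2*(-3) - 16/3)/3 = -(3 + 6 - 16/3)/3 = -⅓*11/3 = -11/9)
(12403 + W(194))*(17139 + (-87*(-41) - 93)) = (12403 - 11/9)*(17139 + (-87*(-41) - 93)) = 111616*(17139 + (3567 - 93))/9 = 111616*(17139 + 3474)/9 = (111616/9)*20613 = 766913536/3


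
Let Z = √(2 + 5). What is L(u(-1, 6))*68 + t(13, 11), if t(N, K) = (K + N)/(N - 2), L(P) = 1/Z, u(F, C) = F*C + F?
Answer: 24/11 + 68*√7/7 ≈ 27.883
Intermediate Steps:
Z = √7 ≈ 2.6458
u(F, C) = F + C*F (u(F, C) = C*F + F = F + C*F)
L(P) = √7/7 (L(P) = 1/(√7) = √7/7)
t(N, K) = (K + N)/(-2 + N)
L(u(-1, 6))*68 + t(13, 11) = (√7/7)*68 + (11 + 13)/(-2 + 13) = 68*√7/7 + 24/11 = 24/11 + 68*√7/7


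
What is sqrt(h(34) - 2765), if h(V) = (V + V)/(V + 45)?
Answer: 3*I*sqrt(1916777)/79 ≈ 52.575*I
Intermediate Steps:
h(V) = 2*V/(45 + V) (h(V) = (2*V)/(45 + V) = 2*V/(45 + V))
sqrt(h(34) - 2765) = sqrt(2*34/(45 + 34) - 2765) = sqrt(2*34/79 - 2765) = sqrt(2*34*(1/79) - 2765) = sqrt(68/79 - 2765) = sqrt(-218367/79) = 3*I*sqrt(1916777)/79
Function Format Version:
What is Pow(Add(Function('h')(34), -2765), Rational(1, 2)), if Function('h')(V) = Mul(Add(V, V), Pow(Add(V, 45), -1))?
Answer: Mul(Rational(3, 79), I, Pow(1916777, Rational(1, 2))) ≈ Mul(52.575, I)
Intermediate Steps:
Function('h')(V) = Mul(2, V, Pow(Add(45, V), -1)) (Function('h')(V) = Mul(Mul(2, V), Pow(Add(45, V), -1)) = Mul(2, V, Pow(Add(45, V), -1)))
Pow(Add(Function('h')(34), -2765), Rational(1, 2)) = Pow(Add(Mul(2, 34, Pow(Add(45, 34), -1)), -2765), Rational(1, 2)) = Pow(Add(Mul(2, 34, Pow(79, -1)), -2765), Rational(1, 2)) = Pow(Add(Mul(2, 34, Rational(1, 79)), -2765), Rational(1, 2)) = Pow(Add(Rational(68, 79), -2765), Rational(1, 2)) = Pow(Rational(-218367, 79), Rational(1, 2)) = Mul(Rational(3, 79), I, Pow(1916777, Rational(1, 2)))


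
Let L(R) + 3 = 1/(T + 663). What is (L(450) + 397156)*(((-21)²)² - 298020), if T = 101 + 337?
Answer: -15091342613902/367 ≈ -4.1121e+10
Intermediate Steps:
T = 438
L(R) = -3302/1101 (L(R) = -3 + 1/(438 + 663) = -3 + 1/1101 = -3302/1101)
(L(450) + 397156)*(((-21)²)² - 298020) = (-3302/1101 + 397156)*(((-21)²)² - 298020) = 437265454*(441² - 298020)/1101 = 437265454*(194481 - 298020)/1101 = (437265454/1101)*(-103539) = -15091342613902/367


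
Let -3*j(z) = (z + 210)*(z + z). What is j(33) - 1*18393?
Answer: -23739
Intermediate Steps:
j(z) = -2*z*(210 + z)/3 (j(z) = -(z + 210)*(z + z)/3 = -(210 + z)*2*z/3 = -2*z*(210 + z)/3)
j(33) - 1*18393 = -⅔*33*(210 + 33) - 1*18393 = -⅔*33*243 - 18393 = -5346 - 18393 = -23739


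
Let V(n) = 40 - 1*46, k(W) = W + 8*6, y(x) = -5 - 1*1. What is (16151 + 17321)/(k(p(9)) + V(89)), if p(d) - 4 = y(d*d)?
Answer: 4184/5 ≈ 836.80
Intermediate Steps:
y(x) = -6 (y(x) = -5 - 1 = -6)
p(d) = -2 (p(d) = 4 - 6 = -2)
k(W) = 48 + W (k(W) = W + 48 = 48 + W)
V(n) = -6 (V(n) = 40 - 46 = -6)
(16151 + 17321)/(k(p(9)) + V(89)) = (16151 + 17321)/((48 - 2) - 6) = 33472/(46 - 6) = 33472/40 = 33472*(1/40) = 4184/5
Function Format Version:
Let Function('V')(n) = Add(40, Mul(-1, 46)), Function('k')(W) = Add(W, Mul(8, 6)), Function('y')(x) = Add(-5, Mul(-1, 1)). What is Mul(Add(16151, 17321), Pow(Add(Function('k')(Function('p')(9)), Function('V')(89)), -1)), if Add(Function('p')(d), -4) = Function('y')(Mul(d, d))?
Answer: Rational(4184, 5) ≈ 836.80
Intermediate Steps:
Function('y')(x) = -6 (Function('y')(x) = Add(-5, -1) = -6)
Function('p')(d) = -2 (Function('p')(d) = Add(4, -6) = -2)
Function('k')(W) = Add(48, W) (Function('k')(W) = Add(W, 48) = Add(48, W))
Function('V')(n) = -6 (Function('V')(n) = Add(40, -46) = -6)
Mul(Add(16151, 17321), Pow(Add(Function('k')(Function('p')(9)), Function('V')(89)), -1)) = Mul(Add(16151, 17321), Pow(Add(Add(48, -2), -6), -1)) = Mul(33472, Pow(Add(46, -6), -1)) = Mul(33472, Pow(40, -1)) = Mul(33472, Rational(1, 40)) = Rational(4184, 5)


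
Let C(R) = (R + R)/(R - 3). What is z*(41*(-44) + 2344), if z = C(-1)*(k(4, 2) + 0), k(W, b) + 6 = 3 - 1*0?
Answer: -810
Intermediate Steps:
k(W, b) = -3 (k(W, b) = -6 + (3 - 1*0) = -6 + (3 + 0) = -6 + 3 = -3)
C(R) = 2*R/(-3 + R) (C(R) = (2*R)/(-3 + R) = 2*R/(-3 + R))
z = -3/2 (z = (2*(-1)/(-3 - 1))*(-3 + 0) = (2*(-1)/(-4))*(-3) = (2*(-1)*(-1/4))*(-3) = (1/2)*(-3) = -3/2 ≈ -1.5000)
z*(41*(-44) + 2344) = -3*(41*(-44) + 2344)/2 = -3*(-1804 + 2344)/2 = -3/2*540 = -810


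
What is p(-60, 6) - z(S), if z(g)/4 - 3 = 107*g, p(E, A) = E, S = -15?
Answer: 6348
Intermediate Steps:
z(g) = 12 + 428*g (z(g) = 12 + 4*(107*g) = 12 + 428*g)
p(-60, 6) - z(S) = -60 - (12 + 428*(-15)) = -60 - (12 - 6420) = -60 - 1*(-6408) = -60 + 6408 = 6348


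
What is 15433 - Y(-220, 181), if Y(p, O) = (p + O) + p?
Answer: 15692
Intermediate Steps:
Y(p, O) = O + 2*p (Y(p, O) = (O + p) + p = O + 2*p)
15433 - Y(-220, 181) = 15433 - (181 + 2*(-220)) = 15433 - (181 - 440) = 15433 - 1*(-259) = 15433 + 259 = 15692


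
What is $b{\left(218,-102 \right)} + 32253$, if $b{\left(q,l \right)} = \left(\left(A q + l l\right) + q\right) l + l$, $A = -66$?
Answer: $416283$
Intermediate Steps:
$b{\left(q,l \right)} = l + l \left(l^{2} - 65 q\right)$ ($b{\left(q,l \right)} = \left(\left(- 66 q + l l\right) + q\right) l + l = \left(\left(- 66 q + l^{2}\right) + q\right) l + l = \left(\left(l^{2} - 66 q\right) + q\right) l + l = \left(l^{2} - 65 q\right) l + l = l \left(l^{2} - 65 q\right) + l = l + l \left(l^{2} - 65 q\right)$)
$b{\left(218,-102 \right)} + 32253 = - 102 \left(1 + \left(-102\right)^{2} - 14170\right) + 32253 = - 102 \left(1 + 10404 - 14170\right) + 32253 = \left(-102\right) \left(-3765\right) + 32253 = 384030 + 32253 = 416283$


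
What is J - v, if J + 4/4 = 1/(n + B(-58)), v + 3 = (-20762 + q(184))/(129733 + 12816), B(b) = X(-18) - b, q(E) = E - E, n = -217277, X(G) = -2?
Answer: 66439072511/30964636329 ≈ 2.1456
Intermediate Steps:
q(E) = 0
B(b) = -2 - b
v = -448409/142549 (v = -3 + (-20762 + 0)/(129733 + 12816) = -3 - 20762/142549 = -448409/142549 ≈ -3.1456)
J = -217222/217221 (J = -1 + 1/(-217277 + (-2 - 1*(-58))) = -1 + 1/(-217277 + (-2 + 58)) = -1 + 1/(-217277 + 56) = -1 + 1/(-217221) = -1 - 1/217221 = -217222/217221 ≈ -1.0000)
J - v = -217222/217221 - 1*(-448409/142549) = -217222/217221 + 448409/142549 = 66439072511/30964636329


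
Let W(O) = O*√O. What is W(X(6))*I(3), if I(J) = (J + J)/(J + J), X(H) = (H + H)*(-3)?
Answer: -216*I ≈ -216.0*I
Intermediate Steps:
X(H) = -6*H (X(H) = (2*H)*(-3) = -6*H)
I(J) = 1 (I(J) = (2*J)/((2*J)) = (2*J)*(1/(2*J)) = 1)
W(O) = O^(3/2)
W(X(6))*I(3) = (-6*6)^(3/2)*1 = (-36)^(3/2)*1 = -216*I*1 = -216*I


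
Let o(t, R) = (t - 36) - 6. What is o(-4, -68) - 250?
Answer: -296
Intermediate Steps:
o(t, R) = -42 + t (o(t, R) = (-36 + t) - 6 = -42 + t)
o(-4, -68) - 250 = (-42 - 4) - 250 = -46 - 250 = -296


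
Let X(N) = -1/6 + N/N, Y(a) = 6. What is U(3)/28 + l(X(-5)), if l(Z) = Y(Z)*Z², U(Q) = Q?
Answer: 359/84 ≈ 4.2738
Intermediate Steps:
X(N) = ⅚ (X(N) = -1*⅙ + 1 = -⅙ + 1 = ⅚)
l(Z) = 6*Z²
U(3)/28 + l(X(-5)) = 3/28 + 6*(⅚)² = (1/28)*3 + 6*(25/36) = 3/28 + 25/6 = 359/84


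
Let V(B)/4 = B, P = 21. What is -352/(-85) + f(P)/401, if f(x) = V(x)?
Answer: 148292/34085 ≈ 4.3507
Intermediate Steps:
V(B) = 4*B
f(x) = 4*x
-352/(-85) + f(P)/401 = -352/(-85) + (4*21)/401 = -352*(-1/85) + 84*(1/401) = 352/85 + 84/401 = 148292/34085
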